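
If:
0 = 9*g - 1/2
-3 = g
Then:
No Solution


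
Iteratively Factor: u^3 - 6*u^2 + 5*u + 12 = (u - 3)*(u^2 - 3*u - 4) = (u - 4)*(u - 3)*(u + 1)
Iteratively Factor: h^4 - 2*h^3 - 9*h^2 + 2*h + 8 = (h - 4)*(h^3 + 2*h^2 - h - 2) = (h - 4)*(h + 2)*(h^2 - 1) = (h - 4)*(h + 1)*(h + 2)*(h - 1)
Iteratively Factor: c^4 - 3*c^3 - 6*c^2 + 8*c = (c - 1)*(c^3 - 2*c^2 - 8*c) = c*(c - 1)*(c^2 - 2*c - 8) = c*(c - 1)*(c + 2)*(c - 4)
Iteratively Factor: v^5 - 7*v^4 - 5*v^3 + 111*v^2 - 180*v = (v + 4)*(v^4 - 11*v^3 + 39*v^2 - 45*v) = (v - 3)*(v + 4)*(v^3 - 8*v^2 + 15*v) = (v - 3)^2*(v + 4)*(v^2 - 5*v) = (v - 5)*(v - 3)^2*(v + 4)*(v)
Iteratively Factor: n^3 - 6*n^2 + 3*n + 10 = (n - 5)*(n^2 - n - 2) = (n - 5)*(n - 2)*(n + 1)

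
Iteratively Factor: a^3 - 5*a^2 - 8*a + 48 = (a - 4)*(a^2 - a - 12) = (a - 4)*(a + 3)*(a - 4)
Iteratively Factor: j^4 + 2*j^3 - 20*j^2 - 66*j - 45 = (j - 5)*(j^3 + 7*j^2 + 15*j + 9) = (j - 5)*(j + 1)*(j^2 + 6*j + 9) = (j - 5)*(j + 1)*(j + 3)*(j + 3)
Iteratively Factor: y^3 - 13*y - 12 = (y - 4)*(y^2 + 4*y + 3) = (y - 4)*(y + 1)*(y + 3)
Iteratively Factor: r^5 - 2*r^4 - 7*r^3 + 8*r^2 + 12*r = (r)*(r^4 - 2*r^3 - 7*r^2 + 8*r + 12) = r*(r - 3)*(r^3 + r^2 - 4*r - 4) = r*(r - 3)*(r + 2)*(r^2 - r - 2) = r*(r - 3)*(r - 2)*(r + 2)*(r + 1)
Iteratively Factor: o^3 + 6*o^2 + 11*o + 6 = (o + 3)*(o^2 + 3*o + 2) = (o + 2)*(o + 3)*(o + 1)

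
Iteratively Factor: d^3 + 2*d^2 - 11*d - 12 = (d + 1)*(d^2 + d - 12) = (d - 3)*(d + 1)*(d + 4)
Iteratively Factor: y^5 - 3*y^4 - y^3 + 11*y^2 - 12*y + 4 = (y - 1)*(y^4 - 2*y^3 - 3*y^2 + 8*y - 4) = (y - 2)*(y - 1)*(y^3 - 3*y + 2) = (y - 2)*(y - 1)^2*(y^2 + y - 2) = (y - 2)*(y - 1)^2*(y + 2)*(y - 1)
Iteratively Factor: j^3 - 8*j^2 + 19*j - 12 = (j - 4)*(j^2 - 4*j + 3) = (j - 4)*(j - 1)*(j - 3)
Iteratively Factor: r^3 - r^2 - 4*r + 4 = (r - 2)*(r^2 + r - 2) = (r - 2)*(r - 1)*(r + 2)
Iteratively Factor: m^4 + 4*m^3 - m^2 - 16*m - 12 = (m + 1)*(m^3 + 3*m^2 - 4*m - 12) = (m - 2)*(m + 1)*(m^2 + 5*m + 6) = (m - 2)*(m + 1)*(m + 3)*(m + 2)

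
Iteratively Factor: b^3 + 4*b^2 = (b)*(b^2 + 4*b) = b*(b + 4)*(b)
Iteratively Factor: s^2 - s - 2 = (s + 1)*(s - 2)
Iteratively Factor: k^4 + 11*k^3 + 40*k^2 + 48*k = (k)*(k^3 + 11*k^2 + 40*k + 48) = k*(k + 3)*(k^2 + 8*k + 16) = k*(k + 3)*(k + 4)*(k + 4)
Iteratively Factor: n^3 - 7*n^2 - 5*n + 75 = (n - 5)*(n^2 - 2*n - 15) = (n - 5)^2*(n + 3)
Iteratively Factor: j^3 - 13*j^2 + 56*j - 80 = (j - 4)*(j^2 - 9*j + 20) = (j - 4)^2*(j - 5)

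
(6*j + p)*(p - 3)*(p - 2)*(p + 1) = 6*j*p^3 - 24*j*p^2 + 6*j*p + 36*j + p^4 - 4*p^3 + p^2 + 6*p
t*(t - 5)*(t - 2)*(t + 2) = t^4 - 5*t^3 - 4*t^2 + 20*t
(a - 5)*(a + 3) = a^2 - 2*a - 15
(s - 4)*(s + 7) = s^2 + 3*s - 28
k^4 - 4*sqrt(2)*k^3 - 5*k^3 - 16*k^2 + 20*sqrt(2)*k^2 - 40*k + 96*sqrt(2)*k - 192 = (k - 8)*(k + 3)*(k - 2*sqrt(2))^2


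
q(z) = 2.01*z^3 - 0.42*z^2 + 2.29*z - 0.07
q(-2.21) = -28.88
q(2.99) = 56.75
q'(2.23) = 30.40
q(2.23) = 25.24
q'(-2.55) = 43.64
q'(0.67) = 4.43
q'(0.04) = 2.27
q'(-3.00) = 59.08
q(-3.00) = -64.99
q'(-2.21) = 33.60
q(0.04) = 0.02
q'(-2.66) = 47.19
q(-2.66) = -46.96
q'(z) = 6.03*z^2 - 0.84*z + 2.29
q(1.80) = 14.41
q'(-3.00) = 59.08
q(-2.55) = -41.97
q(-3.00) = -64.99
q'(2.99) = 53.69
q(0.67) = 1.88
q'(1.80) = 20.32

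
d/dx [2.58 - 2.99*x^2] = -5.98*x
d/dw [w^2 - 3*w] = 2*w - 3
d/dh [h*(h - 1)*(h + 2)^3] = 5*h^4 + 20*h^3 + 18*h^2 - 8*h - 8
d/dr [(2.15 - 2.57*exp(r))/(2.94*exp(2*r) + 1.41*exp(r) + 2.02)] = (7.5558*exp(2*r) - 12.642*exp(r) - 8.2229)*exp(r)/(8.6436*exp(4*r) + 8.2908*exp(3*r) + 13.8657*exp(2*r) + 5.6964*exp(r) + 4.0804)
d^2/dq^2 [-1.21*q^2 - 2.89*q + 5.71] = -2.42000000000000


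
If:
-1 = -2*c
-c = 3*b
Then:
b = -1/6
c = 1/2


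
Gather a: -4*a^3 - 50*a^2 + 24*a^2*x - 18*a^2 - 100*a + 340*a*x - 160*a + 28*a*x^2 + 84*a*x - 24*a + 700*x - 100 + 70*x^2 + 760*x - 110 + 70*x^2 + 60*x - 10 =-4*a^3 + a^2*(24*x - 68) + a*(28*x^2 + 424*x - 284) + 140*x^2 + 1520*x - 220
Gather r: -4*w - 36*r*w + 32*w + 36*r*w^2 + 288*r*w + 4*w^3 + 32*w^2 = r*(36*w^2 + 252*w) + 4*w^3 + 32*w^2 + 28*w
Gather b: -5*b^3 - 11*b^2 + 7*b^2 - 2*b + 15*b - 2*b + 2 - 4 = -5*b^3 - 4*b^2 + 11*b - 2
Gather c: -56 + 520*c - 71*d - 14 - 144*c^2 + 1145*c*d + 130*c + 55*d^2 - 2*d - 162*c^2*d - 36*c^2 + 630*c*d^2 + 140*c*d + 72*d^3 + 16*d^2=c^2*(-162*d - 180) + c*(630*d^2 + 1285*d + 650) + 72*d^3 + 71*d^2 - 73*d - 70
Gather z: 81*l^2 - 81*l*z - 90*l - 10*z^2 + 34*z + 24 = 81*l^2 - 90*l - 10*z^2 + z*(34 - 81*l) + 24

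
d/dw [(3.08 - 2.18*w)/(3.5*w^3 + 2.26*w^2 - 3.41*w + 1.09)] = (15.26*w^3 - 27.4132*w^2 - 13.9216*w + 8.1266)/(12.25*w^6 + 15.82*w^5 - 18.7624*w^4 - 7.7832*w^3 + 16.5549*w^2 - 7.4338*w + 1.1881)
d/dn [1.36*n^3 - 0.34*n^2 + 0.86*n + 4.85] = 4.08*n^2 - 0.68*n + 0.86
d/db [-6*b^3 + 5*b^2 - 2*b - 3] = -18*b^2 + 10*b - 2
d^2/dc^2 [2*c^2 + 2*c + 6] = 4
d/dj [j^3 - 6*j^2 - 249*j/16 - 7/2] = 3*j^2 - 12*j - 249/16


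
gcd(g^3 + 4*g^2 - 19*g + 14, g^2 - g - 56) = g + 7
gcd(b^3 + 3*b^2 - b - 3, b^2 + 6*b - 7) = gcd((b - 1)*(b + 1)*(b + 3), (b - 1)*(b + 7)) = b - 1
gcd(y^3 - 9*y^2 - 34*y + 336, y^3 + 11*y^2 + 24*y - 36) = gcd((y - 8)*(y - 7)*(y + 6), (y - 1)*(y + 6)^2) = y + 6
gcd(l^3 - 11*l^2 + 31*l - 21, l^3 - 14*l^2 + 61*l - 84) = l^2 - 10*l + 21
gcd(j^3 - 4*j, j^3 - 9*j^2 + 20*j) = j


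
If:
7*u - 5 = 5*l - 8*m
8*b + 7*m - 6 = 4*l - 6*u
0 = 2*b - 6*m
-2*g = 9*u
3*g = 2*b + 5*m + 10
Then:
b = 930/3277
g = 12060/3277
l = -6533/3277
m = 310/3277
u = -2680/3277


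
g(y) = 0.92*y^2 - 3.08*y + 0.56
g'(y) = 1.84*y - 3.08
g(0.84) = -1.38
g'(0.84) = -1.53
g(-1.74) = 8.70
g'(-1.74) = -6.28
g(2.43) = -1.49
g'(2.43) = 1.39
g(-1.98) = 10.27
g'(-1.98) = -6.72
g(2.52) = -1.36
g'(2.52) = 1.56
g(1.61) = -2.01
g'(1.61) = -0.12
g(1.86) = -1.99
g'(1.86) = 0.34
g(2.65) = -1.14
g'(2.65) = 1.80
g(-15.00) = 253.76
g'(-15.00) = -30.68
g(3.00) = -0.40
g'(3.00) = 2.44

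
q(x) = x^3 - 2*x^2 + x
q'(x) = 3*x^2 - 4*x + 1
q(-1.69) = -12.23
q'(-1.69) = 16.33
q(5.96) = 146.63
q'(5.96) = 83.72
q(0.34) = 0.15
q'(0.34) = -0.01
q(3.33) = 18.08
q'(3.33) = 20.95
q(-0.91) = -3.32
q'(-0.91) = 7.12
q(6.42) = 188.60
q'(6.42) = 98.97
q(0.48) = 0.13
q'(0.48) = -0.23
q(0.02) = 0.02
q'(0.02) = 0.92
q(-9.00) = -900.00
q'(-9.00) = 280.00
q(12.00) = 1452.00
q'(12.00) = 385.00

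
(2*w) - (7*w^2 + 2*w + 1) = -7*w^2 - 1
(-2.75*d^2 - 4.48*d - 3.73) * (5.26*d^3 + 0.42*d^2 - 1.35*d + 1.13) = -14.465*d^5 - 24.7198*d^4 - 17.7889*d^3 + 1.3739*d^2 - 0.0269000000000004*d - 4.2149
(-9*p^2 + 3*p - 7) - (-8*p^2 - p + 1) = -p^2 + 4*p - 8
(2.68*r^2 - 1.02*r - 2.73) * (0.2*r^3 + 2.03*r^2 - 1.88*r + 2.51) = 0.536*r^5 + 5.2364*r^4 - 7.655*r^3 + 3.1025*r^2 + 2.5722*r - 6.8523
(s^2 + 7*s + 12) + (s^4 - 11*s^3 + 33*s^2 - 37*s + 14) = s^4 - 11*s^3 + 34*s^2 - 30*s + 26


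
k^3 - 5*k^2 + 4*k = k*(k - 4)*(k - 1)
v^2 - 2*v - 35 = (v - 7)*(v + 5)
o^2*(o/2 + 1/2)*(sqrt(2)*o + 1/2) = sqrt(2)*o^4/2 + o^3/4 + sqrt(2)*o^3/2 + o^2/4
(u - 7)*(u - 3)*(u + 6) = u^3 - 4*u^2 - 39*u + 126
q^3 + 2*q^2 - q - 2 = (q - 1)*(q + 1)*(q + 2)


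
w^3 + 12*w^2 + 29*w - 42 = (w - 1)*(w + 6)*(w + 7)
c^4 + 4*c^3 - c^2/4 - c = c*(c - 1/2)*(c + 1/2)*(c + 4)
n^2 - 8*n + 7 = (n - 7)*(n - 1)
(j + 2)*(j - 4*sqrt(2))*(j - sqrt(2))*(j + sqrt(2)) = j^4 - 4*sqrt(2)*j^3 + 2*j^3 - 8*sqrt(2)*j^2 - 2*j^2 - 4*j + 8*sqrt(2)*j + 16*sqrt(2)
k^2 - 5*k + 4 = (k - 4)*(k - 1)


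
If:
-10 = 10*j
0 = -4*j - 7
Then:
No Solution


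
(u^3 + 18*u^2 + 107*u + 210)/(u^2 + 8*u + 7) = (u^2 + 11*u + 30)/(u + 1)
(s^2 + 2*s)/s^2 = (s + 2)/s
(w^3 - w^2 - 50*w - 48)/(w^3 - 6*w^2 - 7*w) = (w^2 - 2*w - 48)/(w*(w - 7))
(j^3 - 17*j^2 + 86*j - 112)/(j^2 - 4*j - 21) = (j^2 - 10*j + 16)/(j + 3)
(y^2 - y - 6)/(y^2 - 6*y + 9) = (y + 2)/(y - 3)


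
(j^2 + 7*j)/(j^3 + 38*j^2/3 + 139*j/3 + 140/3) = 3*j/(3*j^2 + 17*j + 20)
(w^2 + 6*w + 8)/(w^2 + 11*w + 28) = (w + 2)/(w + 7)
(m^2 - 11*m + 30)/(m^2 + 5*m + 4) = (m^2 - 11*m + 30)/(m^2 + 5*m + 4)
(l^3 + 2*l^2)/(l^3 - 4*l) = l/(l - 2)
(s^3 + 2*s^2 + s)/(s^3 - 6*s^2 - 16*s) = (s^2 + 2*s + 1)/(s^2 - 6*s - 16)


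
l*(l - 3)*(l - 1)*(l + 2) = l^4 - 2*l^3 - 5*l^2 + 6*l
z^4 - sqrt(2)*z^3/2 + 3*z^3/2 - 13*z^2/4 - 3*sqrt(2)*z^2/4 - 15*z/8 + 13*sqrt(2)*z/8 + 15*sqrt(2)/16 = (z - 3/2)*(z + 1/2)*(z + 5/2)*(z - sqrt(2)/2)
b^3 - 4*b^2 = b^2*(b - 4)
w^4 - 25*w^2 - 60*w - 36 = (w - 6)*(w + 1)*(w + 2)*(w + 3)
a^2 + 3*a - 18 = (a - 3)*(a + 6)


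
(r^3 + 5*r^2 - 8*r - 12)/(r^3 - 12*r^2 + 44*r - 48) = (r^2 + 7*r + 6)/(r^2 - 10*r + 24)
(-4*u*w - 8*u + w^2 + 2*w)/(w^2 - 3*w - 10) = (-4*u + w)/(w - 5)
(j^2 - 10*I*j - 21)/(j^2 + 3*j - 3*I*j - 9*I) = (j - 7*I)/(j + 3)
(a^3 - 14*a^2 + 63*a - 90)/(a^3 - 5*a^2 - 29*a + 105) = (a^2 - 11*a + 30)/(a^2 - 2*a - 35)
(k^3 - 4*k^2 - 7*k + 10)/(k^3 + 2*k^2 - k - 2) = (k - 5)/(k + 1)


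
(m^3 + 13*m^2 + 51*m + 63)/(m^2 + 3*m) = m + 10 + 21/m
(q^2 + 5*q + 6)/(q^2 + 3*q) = (q + 2)/q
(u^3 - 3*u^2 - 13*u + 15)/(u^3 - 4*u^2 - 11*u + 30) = (u - 1)/(u - 2)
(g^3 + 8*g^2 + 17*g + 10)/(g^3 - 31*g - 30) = (g + 2)/(g - 6)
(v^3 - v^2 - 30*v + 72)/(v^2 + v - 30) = (v^2 - 7*v + 12)/(v - 5)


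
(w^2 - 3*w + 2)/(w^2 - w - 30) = (-w^2 + 3*w - 2)/(-w^2 + w + 30)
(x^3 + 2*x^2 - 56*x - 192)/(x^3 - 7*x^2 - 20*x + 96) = (x + 6)/(x - 3)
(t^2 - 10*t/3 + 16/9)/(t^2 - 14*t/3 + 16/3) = (t - 2/3)/(t - 2)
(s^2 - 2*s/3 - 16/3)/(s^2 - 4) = (s - 8/3)/(s - 2)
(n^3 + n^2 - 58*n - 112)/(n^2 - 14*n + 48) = (n^2 + 9*n + 14)/(n - 6)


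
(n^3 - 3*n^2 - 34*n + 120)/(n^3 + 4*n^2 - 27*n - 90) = (n - 4)/(n + 3)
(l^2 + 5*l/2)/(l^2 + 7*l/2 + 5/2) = l/(l + 1)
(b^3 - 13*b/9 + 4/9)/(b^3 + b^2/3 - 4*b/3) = (b - 1/3)/b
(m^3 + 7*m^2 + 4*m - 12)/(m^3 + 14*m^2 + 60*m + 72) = (m - 1)/(m + 6)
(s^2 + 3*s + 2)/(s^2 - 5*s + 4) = (s^2 + 3*s + 2)/(s^2 - 5*s + 4)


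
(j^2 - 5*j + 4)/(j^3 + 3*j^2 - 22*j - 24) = (j - 1)/(j^2 + 7*j + 6)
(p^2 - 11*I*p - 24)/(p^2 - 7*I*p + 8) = (p - 3*I)/(p + I)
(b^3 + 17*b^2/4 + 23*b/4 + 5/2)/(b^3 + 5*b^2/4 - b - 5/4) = (b + 2)/(b - 1)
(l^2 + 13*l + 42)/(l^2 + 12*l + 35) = (l + 6)/(l + 5)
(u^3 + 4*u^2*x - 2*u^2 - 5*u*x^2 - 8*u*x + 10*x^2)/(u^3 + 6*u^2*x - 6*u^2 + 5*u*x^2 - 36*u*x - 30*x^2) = (u^2 - u*x - 2*u + 2*x)/(u^2 + u*x - 6*u - 6*x)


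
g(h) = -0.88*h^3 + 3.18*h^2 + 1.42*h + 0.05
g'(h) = -2.64*h^2 + 6.36*h + 1.42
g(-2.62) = 33.98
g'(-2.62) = -33.37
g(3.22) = 8.21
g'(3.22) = -5.47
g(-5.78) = 268.01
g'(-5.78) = -123.54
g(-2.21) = 21.94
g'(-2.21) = -25.53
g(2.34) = 9.51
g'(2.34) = 1.85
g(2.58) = 9.77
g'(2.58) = 0.26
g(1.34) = 5.55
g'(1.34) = 5.20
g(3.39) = 7.13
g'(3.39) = -7.36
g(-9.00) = 886.37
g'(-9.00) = -269.66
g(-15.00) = 3664.25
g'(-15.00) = -687.98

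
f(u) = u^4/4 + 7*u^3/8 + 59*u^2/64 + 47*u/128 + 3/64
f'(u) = u^3 + 21*u^2/8 + 59*u/32 + 47/128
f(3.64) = 99.69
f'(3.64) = 90.09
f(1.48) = 6.65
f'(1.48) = 12.09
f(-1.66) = -0.13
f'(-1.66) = -0.03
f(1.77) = 10.89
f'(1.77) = 17.40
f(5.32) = 360.10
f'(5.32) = 235.04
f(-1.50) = -0.12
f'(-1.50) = 0.13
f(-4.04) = 22.51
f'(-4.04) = -30.18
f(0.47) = 0.53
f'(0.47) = 1.92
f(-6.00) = 166.03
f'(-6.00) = -132.20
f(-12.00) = 3800.39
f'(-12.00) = -1371.76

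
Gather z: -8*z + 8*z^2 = 8*z^2 - 8*z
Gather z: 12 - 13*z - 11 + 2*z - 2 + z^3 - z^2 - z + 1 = z^3 - z^2 - 12*z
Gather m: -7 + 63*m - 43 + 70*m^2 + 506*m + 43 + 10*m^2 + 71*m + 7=80*m^2 + 640*m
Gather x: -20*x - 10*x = -30*x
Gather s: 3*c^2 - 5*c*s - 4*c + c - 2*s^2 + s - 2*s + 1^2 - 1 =3*c^2 - 3*c - 2*s^2 + s*(-5*c - 1)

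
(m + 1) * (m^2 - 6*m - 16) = m^3 - 5*m^2 - 22*m - 16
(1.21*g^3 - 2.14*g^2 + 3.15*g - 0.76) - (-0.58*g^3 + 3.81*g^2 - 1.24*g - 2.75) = 1.79*g^3 - 5.95*g^2 + 4.39*g + 1.99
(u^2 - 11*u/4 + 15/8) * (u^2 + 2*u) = u^4 - 3*u^3/4 - 29*u^2/8 + 15*u/4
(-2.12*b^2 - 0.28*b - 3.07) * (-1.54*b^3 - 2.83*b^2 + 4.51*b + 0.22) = 3.2648*b^5 + 6.4308*b^4 - 4.041*b^3 + 6.9589*b^2 - 13.9073*b - 0.6754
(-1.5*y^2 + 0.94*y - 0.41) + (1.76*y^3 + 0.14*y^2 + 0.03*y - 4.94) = 1.76*y^3 - 1.36*y^2 + 0.97*y - 5.35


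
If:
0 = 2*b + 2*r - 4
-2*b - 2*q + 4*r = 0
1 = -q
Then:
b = 5/3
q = -1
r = 1/3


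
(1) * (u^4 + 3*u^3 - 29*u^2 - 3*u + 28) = u^4 + 3*u^3 - 29*u^2 - 3*u + 28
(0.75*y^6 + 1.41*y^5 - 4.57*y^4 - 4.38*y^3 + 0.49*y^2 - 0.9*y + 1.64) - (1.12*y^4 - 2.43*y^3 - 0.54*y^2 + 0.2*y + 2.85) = 0.75*y^6 + 1.41*y^5 - 5.69*y^4 - 1.95*y^3 + 1.03*y^2 - 1.1*y - 1.21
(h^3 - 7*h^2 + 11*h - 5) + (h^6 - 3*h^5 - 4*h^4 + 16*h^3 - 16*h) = h^6 - 3*h^5 - 4*h^4 + 17*h^3 - 7*h^2 - 5*h - 5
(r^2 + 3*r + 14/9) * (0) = 0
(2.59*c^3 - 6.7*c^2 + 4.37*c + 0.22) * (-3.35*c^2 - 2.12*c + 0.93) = -8.6765*c^5 + 16.9542*c^4 + 1.9732*c^3 - 16.2324*c^2 + 3.5977*c + 0.2046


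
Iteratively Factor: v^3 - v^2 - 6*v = (v)*(v^2 - v - 6) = v*(v + 2)*(v - 3)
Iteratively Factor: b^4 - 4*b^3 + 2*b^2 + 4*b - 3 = (b - 1)*(b^3 - 3*b^2 - b + 3) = (b - 3)*(b - 1)*(b^2 - 1) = (b - 3)*(b - 1)^2*(b + 1)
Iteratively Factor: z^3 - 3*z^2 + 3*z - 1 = (z - 1)*(z^2 - 2*z + 1) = (z - 1)^2*(z - 1)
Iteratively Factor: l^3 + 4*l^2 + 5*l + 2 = (l + 1)*(l^2 + 3*l + 2) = (l + 1)^2*(l + 2)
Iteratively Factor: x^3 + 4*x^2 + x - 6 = (x + 3)*(x^2 + x - 2) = (x + 2)*(x + 3)*(x - 1)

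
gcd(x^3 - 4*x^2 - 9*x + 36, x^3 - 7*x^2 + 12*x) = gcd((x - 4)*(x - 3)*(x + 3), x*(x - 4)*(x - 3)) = x^2 - 7*x + 12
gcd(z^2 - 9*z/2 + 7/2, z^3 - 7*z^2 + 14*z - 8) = z - 1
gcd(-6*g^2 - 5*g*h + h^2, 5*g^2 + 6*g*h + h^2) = g + h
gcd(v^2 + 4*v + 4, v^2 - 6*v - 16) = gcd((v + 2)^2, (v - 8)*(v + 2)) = v + 2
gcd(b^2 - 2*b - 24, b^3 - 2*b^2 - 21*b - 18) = b - 6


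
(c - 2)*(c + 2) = c^2 - 4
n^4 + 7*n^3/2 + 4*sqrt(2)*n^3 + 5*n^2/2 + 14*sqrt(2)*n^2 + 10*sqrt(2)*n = n*(n + 1)*(n + 5/2)*(n + 4*sqrt(2))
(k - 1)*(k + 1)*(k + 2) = k^3 + 2*k^2 - k - 2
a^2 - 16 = (a - 4)*(a + 4)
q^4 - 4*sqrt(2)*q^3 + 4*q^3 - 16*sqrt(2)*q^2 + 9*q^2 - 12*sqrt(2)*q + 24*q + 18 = (q + 1)*(q + 3)*(q - 3*sqrt(2))*(q - sqrt(2))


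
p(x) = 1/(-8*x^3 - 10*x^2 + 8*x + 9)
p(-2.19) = 0.04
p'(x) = (24*x^2 + 20*x - 8)/(-8*x^3 - 10*x^2 + 8*x + 9)^2 = 4*(6*x^2 + 5*x - 2)/(8*x^3 + 10*x^2 - 8*x - 9)^2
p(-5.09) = 0.00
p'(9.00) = 0.00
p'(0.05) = -0.08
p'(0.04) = -0.08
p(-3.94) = 0.00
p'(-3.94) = 0.00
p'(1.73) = 0.04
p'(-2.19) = 0.08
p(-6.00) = 0.00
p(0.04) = 0.11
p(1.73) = -0.02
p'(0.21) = -0.03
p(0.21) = 0.10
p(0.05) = 0.11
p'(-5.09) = 0.00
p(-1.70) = 0.17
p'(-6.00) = 0.00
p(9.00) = 0.00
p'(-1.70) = 0.81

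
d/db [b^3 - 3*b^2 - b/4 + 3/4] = 3*b^2 - 6*b - 1/4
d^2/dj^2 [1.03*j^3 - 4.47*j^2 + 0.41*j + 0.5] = 6.18*j - 8.94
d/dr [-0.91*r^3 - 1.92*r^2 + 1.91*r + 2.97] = -2.73*r^2 - 3.84*r + 1.91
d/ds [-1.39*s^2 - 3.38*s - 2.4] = -2.78*s - 3.38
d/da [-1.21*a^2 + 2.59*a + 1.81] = 2.59 - 2.42*a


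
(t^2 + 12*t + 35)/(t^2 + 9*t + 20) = (t + 7)/(t + 4)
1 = 1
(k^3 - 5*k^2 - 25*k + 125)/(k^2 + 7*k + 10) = (k^2 - 10*k + 25)/(k + 2)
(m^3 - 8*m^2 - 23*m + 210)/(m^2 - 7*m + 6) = (m^2 - 2*m - 35)/(m - 1)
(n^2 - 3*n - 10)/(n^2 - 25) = (n + 2)/(n + 5)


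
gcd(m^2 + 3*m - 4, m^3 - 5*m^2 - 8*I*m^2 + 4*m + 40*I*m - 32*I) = m - 1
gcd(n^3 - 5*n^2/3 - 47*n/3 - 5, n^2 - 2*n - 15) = n^2 - 2*n - 15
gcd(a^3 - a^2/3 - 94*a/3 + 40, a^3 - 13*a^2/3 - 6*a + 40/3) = a^2 - 19*a/3 + 20/3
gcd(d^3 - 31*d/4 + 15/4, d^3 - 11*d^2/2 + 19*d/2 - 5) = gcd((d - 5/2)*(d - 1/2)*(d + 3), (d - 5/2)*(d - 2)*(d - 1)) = d - 5/2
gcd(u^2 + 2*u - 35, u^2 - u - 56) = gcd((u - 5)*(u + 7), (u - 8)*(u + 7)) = u + 7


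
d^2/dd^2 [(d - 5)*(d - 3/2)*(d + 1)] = 6*d - 11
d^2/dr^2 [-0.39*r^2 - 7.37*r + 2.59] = -0.780000000000000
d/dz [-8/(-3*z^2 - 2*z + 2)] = 16*(-3*z - 1)/(3*z^2 + 2*z - 2)^2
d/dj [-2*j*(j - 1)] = 2 - 4*j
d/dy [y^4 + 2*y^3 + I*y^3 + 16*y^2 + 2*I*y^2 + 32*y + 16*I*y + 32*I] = 4*y^3 + 3*y^2*(2 + I) + 4*y*(8 + I) + 32 + 16*I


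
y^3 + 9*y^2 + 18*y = y*(y + 3)*(y + 6)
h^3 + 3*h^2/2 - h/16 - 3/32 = (h - 1/4)*(h + 1/4)*(h + 3/2)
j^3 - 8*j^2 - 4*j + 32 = (j - 8)*(j - 2)*(j + 2)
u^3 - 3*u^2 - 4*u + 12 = (u - 3)*(u - 2)*(u + 2)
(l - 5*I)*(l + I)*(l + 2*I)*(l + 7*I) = l^4 + 5*I*l^3 + 27*l^2 + 101*I*l - 70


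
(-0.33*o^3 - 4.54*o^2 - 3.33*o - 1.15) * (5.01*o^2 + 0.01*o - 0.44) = -1.6533*o^5 - 22.7487*o^4 - 16.5835*o^3 - 3.7972*o^2 + 1.4537*o + 0.506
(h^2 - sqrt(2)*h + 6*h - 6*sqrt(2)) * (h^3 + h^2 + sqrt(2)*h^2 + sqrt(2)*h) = h^5 + 7*h^4 + 4*h^3 - 14*h^2 - 12*h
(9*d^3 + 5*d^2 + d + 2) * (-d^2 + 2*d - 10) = -9*d^5 + 13*d^4 - 81*d^3 - 50*d^2 - 6*d - 20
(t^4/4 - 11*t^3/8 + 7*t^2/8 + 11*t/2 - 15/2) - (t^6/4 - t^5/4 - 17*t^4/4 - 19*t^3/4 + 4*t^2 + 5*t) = -t^6/4 + t^5/4 + 9*t^4/2 + 27*t^3/8 - 25*t^2/8 + t/2 - 15/2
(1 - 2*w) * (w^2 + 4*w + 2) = -2*w^3 - 7*w^2 + 2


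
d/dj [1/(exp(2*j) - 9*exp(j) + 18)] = (9 - 2*exp(j))*exp(j)/(exp(2*j) - 9*exp(j) + 18)^2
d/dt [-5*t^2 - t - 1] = -10*t - 1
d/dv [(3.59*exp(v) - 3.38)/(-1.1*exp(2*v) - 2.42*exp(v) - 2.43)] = (3.949*exp(2*v) - 7.436*exp(v) - 16.9033)*exp(v)/(1.21*exp(4*v) + 5.324*exp(3*v) + 11.2024*exp(2*v) + 11.7612*exp(v) + 5.9049)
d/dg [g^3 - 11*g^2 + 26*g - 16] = 3*g^2 - 22*g + 26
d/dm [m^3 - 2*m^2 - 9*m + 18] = 3*m^2 - 4*m - 9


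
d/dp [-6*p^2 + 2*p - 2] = 2 - 12*p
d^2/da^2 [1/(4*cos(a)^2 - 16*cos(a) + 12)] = (-4*sin(a)^4 + 6*sin(a)^2 - 27*cos(a) + 3*cos(3*a) + 24)/(4*(cos(a) - 3)^3*(cos(a) - 1)^3)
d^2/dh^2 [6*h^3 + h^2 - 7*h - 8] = 36*h + 2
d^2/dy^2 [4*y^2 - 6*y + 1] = 8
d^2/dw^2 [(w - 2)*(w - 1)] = 2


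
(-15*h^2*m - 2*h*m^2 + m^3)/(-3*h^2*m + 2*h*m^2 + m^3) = (5*h - m)/(h - m)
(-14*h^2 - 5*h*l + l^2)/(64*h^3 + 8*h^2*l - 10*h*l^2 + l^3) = (-7*h + l)/(32*h^2 - 12*h*l + l^2)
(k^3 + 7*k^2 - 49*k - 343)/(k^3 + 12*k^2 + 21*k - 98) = (k - 7)/(k - 2)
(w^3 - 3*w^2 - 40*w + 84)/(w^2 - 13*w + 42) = (w^2 + 4*w - 12)/(w - 6)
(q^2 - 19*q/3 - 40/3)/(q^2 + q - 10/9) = 3*(q - 8)/(3*q - 2)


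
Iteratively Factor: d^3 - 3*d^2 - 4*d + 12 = (d + 2)*(d^2 - 5*d + 6) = (d - 3)*(d + 2)*(d - 2)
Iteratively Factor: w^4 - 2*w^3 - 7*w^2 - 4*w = (w)*(w^3 - 2*w^2 - 7*w - 4) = w*(w + 1)*(w^2 - 3*w - 4) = w*(w - 4)*(w + 1)*(w + 1)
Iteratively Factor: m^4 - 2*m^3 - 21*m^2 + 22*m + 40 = (m + 1)*(m^3 - 3*m^2 - 18*m + 40) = (m - 5)*(m + 1)*(m^2 + 2*m - 8) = (m - 5)*(m + 1)*(m + 4)*(m - 2)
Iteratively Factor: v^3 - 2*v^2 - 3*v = (v)*(v^2 - 2*v - 3) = v*(v - 3)*(v + 1)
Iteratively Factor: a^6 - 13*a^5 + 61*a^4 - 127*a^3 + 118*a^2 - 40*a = (a - 5)*(a^5 - 8*a^4 + 21*a^3 - 22*a^2 + 8*a) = a*(a - 5)*(a^4 - 8*a^3 + 21*a^2 - 22*a + 8) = a*(a - 5)*(a - 4)*(a^3 - 4*a^2 + 5*a - 2) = a*(a - 5)*(a - 4)*(a - 1)*(a^2 - 3*a + 2) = a*(a - 5)*(a - 4)*(a - 2)*(a - 1)*(a - 1)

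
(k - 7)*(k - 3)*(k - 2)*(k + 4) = k^4 - 8*k^3 - 7*k^2 + 122*k - 168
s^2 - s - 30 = (s - 6)*(s + 5)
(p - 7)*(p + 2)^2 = p^3 - 3*p^2 - 24*p - 28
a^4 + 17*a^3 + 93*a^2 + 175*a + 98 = (a + 1)*(a + 2)*(a + 7)^2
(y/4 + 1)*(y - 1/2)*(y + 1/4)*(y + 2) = y^4/4 + 23*y^3/16 + 51*y^2/32 - 11*y/16 - 1/4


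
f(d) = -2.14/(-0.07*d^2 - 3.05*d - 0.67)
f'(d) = -2.14*(0.14*d + 3.05)/(-0.07*d^2 - 3.05*d - 0.67)^2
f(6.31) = 0.09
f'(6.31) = -0.02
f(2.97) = 0.21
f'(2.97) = -0.07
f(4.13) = 0.15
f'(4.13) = -0.04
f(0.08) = 2.34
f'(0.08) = -7.83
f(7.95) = 0.07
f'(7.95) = -0.01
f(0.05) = 2.60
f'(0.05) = -9.67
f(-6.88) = -0.13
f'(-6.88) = -0.02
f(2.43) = 0.25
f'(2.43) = -0.10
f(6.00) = 0.10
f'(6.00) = -0.02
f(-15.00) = -0.07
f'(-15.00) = -0.00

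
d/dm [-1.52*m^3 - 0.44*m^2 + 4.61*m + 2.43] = -4.56*m^2 - 0.88*m + 4.61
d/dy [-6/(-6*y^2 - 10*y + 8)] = 3*(-6*y - 5)/(3*y^2 + 5*y - 4)^2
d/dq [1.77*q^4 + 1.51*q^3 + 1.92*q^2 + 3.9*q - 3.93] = 7.08*q^3 + 4.53*q^2 + 3.84*q + 3.9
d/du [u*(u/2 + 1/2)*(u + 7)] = 3*u^2/2 + 8*u + 7/2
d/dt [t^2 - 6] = 2*t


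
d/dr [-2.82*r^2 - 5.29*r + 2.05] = -5.64*r - 5.29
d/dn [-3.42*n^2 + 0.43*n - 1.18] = 0.43 - 6.84*n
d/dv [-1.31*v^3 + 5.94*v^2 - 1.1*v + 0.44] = -3.93*v^2 + 11.88*v - 1.1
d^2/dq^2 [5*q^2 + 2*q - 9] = 10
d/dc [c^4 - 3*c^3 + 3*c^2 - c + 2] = 4*c^3 - 9*c^2 + 6*c - 1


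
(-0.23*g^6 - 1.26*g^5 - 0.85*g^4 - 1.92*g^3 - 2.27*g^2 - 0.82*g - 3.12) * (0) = 0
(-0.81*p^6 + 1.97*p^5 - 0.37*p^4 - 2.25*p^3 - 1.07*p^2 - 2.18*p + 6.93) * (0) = 0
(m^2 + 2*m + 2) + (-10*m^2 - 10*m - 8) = -9*m^2 - 8*m - 6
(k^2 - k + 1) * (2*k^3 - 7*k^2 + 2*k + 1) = 2*k^5 - 9*k^4 + 11*k^3 - 8*k^2 + k + 1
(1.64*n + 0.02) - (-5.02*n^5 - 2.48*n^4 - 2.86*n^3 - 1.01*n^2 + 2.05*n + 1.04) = 5.02*n^5 + 2.48*n^4 + 2.86*n^3 + 1.01*n^2 - 0.41*n - 1.02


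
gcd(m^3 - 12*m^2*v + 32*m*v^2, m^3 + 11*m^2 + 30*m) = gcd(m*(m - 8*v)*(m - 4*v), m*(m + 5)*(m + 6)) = m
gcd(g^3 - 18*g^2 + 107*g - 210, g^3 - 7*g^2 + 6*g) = g - 6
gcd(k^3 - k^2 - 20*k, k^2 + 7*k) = k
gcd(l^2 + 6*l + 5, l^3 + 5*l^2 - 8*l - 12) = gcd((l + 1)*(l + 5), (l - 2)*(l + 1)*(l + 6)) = l + 1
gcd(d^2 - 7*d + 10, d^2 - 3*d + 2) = d - 2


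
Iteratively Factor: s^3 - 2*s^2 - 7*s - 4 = (s - 4)*(s^2 + 2*s + 1) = (s - 4)*(s + 1)*(s + 1)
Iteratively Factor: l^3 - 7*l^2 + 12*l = (l - 3)*(l^2 - 4*l) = (l - 4)*(l - 3)*(l)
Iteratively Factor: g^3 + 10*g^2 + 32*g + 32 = (g + 4)*(g^2 + 6*g + 8) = (g + 2)*(g + 4)*(g + 4)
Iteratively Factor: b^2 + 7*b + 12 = (b + 3)*(b + 4)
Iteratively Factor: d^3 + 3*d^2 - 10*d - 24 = (d + 2)*(d^2 + d - 12) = (d - 3)*(d + 2)*(d + 4)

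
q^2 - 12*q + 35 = (q - 7)*(q - 5)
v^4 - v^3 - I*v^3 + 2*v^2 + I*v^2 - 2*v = v*(v - 1)*(v - 2*I)*(v + I)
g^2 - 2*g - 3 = (g - 3)*(g + 1)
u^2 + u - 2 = (u - 1)*(u + 2)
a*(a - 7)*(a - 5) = a^3 - 12*a^2 + 35*a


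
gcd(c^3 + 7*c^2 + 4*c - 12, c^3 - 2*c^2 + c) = c - 1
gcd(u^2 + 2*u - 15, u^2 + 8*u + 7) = 1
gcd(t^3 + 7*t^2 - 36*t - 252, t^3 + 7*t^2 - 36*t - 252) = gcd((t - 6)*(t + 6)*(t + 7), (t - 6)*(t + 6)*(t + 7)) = t^3 + 7*t^2 - 36*t - 252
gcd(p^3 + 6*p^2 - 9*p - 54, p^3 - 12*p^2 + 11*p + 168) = p + 3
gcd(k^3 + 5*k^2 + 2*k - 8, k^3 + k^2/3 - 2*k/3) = 1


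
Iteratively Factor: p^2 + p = (p)*(p + 1)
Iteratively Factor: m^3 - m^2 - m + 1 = (m - 1)*(m^2 - 1) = (m - 1)*(m + 1)*(m - 1)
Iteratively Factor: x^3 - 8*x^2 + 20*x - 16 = (x - 2)*(x^2 - 6*x + 8) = (x - 2)^2*(x - 4)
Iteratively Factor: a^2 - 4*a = (a - 4)*(a)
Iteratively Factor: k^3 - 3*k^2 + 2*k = (k)*(k^2 - 3*k + 2) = k*(k - 2)*(k - 1)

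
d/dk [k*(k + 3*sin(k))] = 3*k*cos(k) + 2*k + 3*sin(k)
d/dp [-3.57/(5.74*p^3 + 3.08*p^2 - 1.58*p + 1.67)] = (61.4754*p^2 + 21.9912*p - 5.6406)/(5.74*p^3 + 3.08*p^2 - 1.58*p + 1.67)^2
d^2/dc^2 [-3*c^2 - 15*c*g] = -6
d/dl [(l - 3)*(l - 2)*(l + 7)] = 3*l^2 + 4*l - 29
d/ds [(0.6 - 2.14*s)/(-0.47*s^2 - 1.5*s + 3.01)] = (-1.0058*s^2 + 0.564*s - 5.5414)/(0.2209*s^4 + 1.41*s^3 - 0.5794*s^2 - 9.03*s + 9.0601)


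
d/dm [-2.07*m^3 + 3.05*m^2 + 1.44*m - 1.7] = -6.21*m^2 + 6.1*m + 1.44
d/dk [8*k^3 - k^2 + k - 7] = 24*k^2 - 2*k + 1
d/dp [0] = 0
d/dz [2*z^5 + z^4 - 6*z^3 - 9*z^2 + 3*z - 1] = 10*z^4 + 4*z^3 - 18*z^2 - 18*z + 3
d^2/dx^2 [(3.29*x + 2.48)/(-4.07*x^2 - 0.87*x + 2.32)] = (-(3.29*x + 2.48)*(8.14*x + 0.87)*(16.28*x + 1.74) + (80.3418*x + 25.9118)*(4.07*x^2 + 0.87*x - 2.32))/(4.07*x^2 + 0.87*x - 2.32)^3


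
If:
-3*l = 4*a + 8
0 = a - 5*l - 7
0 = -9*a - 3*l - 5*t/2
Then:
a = -19/23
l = -36/23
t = 558/115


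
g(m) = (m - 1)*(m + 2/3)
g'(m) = 2*m - 1/3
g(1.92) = 2.38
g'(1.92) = 3.51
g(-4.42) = 20.34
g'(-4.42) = -9.17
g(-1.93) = 3.70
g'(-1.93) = -4.19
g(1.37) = 0.75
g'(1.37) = 2.41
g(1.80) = 1.97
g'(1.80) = 3.27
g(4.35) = 16.81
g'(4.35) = 8.37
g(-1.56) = 2.29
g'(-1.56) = -3.45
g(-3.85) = 15.44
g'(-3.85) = -8.03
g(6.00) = 33.33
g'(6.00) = 11.67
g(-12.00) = 147.33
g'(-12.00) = -24.33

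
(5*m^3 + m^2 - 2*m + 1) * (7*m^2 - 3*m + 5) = 35*m^5 - 8*m^4 + 8*m^3 + 18*m^2 - 13*m + 5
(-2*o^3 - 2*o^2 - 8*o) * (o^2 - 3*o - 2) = -2*o^5 + 4*o^4 + 2*o^3 + 28*o^2 + 16*o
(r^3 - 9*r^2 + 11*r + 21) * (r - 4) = r^4 - 13*r^3 + 47*r^2 - 23*r - 84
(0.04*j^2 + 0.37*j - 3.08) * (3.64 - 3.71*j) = -0.1484*j^3 - 1.2271*j^2 + 12.7736*j - 11.2112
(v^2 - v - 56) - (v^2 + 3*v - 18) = -4*v - 38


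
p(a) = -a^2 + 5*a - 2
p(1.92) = 3.91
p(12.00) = -86.00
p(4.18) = 1.43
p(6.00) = -8.00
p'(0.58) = 3.84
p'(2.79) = -0.58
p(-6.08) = -69.37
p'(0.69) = 3.62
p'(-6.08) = 17.16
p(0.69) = 0.97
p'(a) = 5 - 2*a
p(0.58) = 0.56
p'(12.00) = -19.00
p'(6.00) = -7.00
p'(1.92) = 1.16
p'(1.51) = 1.98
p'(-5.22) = 15.44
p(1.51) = 3.27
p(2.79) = 4.17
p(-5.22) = -55.35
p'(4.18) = -3.36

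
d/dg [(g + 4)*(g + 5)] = 2*g + 9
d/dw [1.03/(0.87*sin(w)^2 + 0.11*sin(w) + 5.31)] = -(1.7922*sin(w) + 0.1133)*cos(w)/(0.87*sin(w)^2 + 0.11*sin(w) + 5.31)^2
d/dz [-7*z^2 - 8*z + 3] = -14*z - 8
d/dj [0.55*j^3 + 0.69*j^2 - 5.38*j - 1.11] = 1.65*j^2 + 1.38*j - 5.38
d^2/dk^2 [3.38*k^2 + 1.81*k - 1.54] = 6.76000000000000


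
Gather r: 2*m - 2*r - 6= 2*m - 2*r - 6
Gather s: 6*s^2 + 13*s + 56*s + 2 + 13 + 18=6*s^2 + 69*s + 33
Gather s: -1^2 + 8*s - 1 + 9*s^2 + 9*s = 9*s^2 + 17*s - 2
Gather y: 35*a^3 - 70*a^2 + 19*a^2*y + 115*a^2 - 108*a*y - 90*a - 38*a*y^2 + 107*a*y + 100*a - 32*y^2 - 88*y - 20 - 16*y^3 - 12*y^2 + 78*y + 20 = 35*a^3 + 45*a^2 + 10*a - 16*y^3 + y^2*(-38*a - 44) + y*(19*a^2 - a - 10)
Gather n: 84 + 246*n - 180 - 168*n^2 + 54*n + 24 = -168*n^2 + 300*n - 72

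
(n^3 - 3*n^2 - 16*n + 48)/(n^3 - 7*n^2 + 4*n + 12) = (n^3 - 3*n^2 - 16*n + 48)/(n^3 - 7*n^2 + 4*n + 12)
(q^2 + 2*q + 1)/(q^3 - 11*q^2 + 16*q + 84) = (q^2 + 2*q + 1)/(q^3 - 11*q^2 + 16*q + 84)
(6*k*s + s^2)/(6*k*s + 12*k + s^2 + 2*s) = s/(s + 2)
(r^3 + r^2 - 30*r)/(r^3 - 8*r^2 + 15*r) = (r + 6)/(r - 3)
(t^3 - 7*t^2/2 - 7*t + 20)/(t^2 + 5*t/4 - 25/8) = 4*(t^2 - 6*t + 8)/(4*t - 5)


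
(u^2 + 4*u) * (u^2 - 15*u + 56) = u^4 - 11*u^3 - 4*u^2 + 224*u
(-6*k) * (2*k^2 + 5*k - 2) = -12*k^3 - 30*k^2 + 12*k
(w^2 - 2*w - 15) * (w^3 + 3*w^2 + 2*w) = w^5 + w^4 - 19*w^3 - 49*w^2 - 30*w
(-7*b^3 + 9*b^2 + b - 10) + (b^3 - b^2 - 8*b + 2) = -6*b^3 + 8*b^2 - 7*b - 8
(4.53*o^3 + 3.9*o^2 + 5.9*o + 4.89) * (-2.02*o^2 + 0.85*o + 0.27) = -9.1506*o^5 - 4.0275*o^4 - 7.3799*o^3 - 3.8098*o^2 + 5.7495*o + 1.3203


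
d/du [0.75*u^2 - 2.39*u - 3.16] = 1.5*u - 2.39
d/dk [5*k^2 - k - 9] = 10*k - 1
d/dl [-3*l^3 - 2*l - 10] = -9*l^2 - 2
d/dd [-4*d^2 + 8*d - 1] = 8 - 8*d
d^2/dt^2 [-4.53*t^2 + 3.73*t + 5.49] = -9.06000000000000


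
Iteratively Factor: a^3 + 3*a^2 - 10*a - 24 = (a + 2)*(a^2 + a - 12) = (a + 2)*(a + 4)*(a - 3)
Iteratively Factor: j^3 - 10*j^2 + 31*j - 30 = (j - 3)*(j^2 - 7*j + 10) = (j - 5)*(j - 3)*(j - 2)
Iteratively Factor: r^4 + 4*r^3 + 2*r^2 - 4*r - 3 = (r + 1)*(r^3 + 3*r^2 - r - 3) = (r + 1)^2*(r^2 + 2*r - 3) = (r + 1)^2*(r + 3)*(r - 1)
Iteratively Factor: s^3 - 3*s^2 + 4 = (s - 2)*(s^2 - s - 2) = (s - 2)*(s + 1)*(s - 2)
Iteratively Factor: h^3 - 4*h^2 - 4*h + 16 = (h - 2)*(h^2 - 2*h - 8) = (h - 4)*(h - 2)*(h + 2)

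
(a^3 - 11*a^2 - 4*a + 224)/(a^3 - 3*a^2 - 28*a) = (a - 8)/a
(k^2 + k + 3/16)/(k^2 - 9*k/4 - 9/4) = (k + 1/4)/(k - 3)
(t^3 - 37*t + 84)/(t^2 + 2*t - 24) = (t^2 + 4*t - 21)/(t + 6)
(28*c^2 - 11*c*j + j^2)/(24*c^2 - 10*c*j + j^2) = (7*c - j)/(6*c - j)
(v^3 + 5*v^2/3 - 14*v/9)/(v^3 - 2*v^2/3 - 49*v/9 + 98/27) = 3*v/(3*v - 7)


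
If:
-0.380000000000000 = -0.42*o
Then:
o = 0.90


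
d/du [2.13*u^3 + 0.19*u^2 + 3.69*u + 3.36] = 6.39*u^2 + 0.38*u + 3.69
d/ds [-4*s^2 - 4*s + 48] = -8*s - 4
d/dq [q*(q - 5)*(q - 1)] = 3*q^2 - 12*q + 5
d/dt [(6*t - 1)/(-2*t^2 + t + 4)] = (-12*t^2 + 6*t + (4*t - 1)*(6*t - 1) + 24)/(-2*t^2 + t + 4)^2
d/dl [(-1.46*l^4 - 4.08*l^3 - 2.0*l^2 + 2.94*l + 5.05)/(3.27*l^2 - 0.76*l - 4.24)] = (-9.5484*l^5 - 10.0128*l^4 + 30.9632*l^3 + 43.8038*l^2 - 16.067*l - 8.6276)/(10.6929*l^4 - 4.9704*l^3 - 27.152*l^2 + 6.4448*l + 17.9776)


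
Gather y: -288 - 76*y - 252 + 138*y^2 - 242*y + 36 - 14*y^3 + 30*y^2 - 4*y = -14*y^3 + 168*y^2 - 322*y - 504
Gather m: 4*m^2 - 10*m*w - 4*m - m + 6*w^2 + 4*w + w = 4*m^2 + m*(-10*w - 5) + 6*w^2 + 5*w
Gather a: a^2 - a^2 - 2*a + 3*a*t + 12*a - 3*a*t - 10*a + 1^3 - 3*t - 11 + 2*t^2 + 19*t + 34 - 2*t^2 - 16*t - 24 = 0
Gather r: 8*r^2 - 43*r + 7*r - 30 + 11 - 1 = 8*r^2 - 36*r - 20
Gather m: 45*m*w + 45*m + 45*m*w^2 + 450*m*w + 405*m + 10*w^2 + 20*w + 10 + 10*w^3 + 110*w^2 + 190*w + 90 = m*(45*w^2 + 495*w + 450) + 10*w^3 + 120*w^2 + 210*w + 100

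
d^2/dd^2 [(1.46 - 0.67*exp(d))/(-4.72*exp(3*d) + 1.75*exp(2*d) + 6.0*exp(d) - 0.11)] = (59.706112*exp(6*d) - 309.340776*exp(5*d) + 210.605075*exp(4*d) + 53.252168*exp(3*d) - 38.393862*exp(2*d) - 53.242*exp(d) - 0.955493)*exp(d)/(105.154048*exp(9*d) - 116.9616*exp(8*d) - 357.6462*exp(7*d) + 299.352497*exp(6*d) + 449.1834*exp(5*d) - 206.680575*exp(4*d) - 208.898664*exp(3*d) + 11.816475*exp(2*d) - 0.2178*exp(d) + 0.001331)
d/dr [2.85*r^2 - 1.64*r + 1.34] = 5.7*r - 1.64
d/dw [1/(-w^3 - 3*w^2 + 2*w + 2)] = (3*w^2 + 6*w - 2)/(w^3 + 3*w^2 - 2*w - 2)^2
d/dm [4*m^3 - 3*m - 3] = 12*m^2 - 3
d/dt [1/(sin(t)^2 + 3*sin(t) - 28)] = -(2*sin(t) + 3)*cos(t)/(sin(t)^2 + 3*sin(t) - 28)^2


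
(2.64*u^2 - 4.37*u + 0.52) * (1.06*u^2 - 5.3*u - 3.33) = 2.7984*u^4 - 18.6242*u^3 + 14.921*u^2 + 11.7961*u - 1.7316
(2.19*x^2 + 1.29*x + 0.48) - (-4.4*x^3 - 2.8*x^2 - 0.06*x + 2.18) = 4.4*x^3 + 4.99*x^2 + 1.35*x - 1.7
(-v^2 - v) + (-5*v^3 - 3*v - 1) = -5*v^3 - v^2 - 4*v - 1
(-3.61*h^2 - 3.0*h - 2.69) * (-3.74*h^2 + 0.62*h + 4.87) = 13.5014*h^4 + 8.9818*h^3 - 9.3801*h^2 - 16.2778*h - 13.1003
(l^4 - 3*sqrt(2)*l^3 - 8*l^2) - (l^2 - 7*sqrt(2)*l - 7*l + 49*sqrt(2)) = l^4 - 3*sqrt(2)*l^3 - 9*l^2 + 7*l + 7*sqrt(2)*l - 49*sqrt(2)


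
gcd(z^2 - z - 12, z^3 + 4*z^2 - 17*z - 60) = z^2 - z - 12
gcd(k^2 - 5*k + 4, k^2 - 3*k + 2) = k - 1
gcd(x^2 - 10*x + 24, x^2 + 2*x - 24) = x - 4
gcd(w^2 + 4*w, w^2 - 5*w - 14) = 1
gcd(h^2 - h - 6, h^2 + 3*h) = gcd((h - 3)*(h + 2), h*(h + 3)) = 1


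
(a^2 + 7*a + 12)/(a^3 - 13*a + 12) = (a + 3)/(a^2 - 4*a + 3)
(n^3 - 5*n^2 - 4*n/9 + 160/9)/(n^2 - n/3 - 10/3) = (3*n^2 - 20*n + 32)/(3*(n - 2))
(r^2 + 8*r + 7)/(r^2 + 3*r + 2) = (r + 7)/(r + 2)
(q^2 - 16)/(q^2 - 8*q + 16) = (q + 4)/(q - 4)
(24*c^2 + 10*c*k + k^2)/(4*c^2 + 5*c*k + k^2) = (6*c + k)/(c + k)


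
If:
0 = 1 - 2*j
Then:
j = 1/2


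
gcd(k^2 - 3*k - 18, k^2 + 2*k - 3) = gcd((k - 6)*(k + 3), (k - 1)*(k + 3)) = k + 3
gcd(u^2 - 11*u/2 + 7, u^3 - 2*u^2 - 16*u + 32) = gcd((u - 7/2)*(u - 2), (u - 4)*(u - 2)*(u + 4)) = u - 2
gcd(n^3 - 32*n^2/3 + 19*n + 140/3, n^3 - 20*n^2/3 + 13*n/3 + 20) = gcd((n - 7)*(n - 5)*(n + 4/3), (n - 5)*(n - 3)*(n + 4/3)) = n^2 - 11*n/3 - 20/3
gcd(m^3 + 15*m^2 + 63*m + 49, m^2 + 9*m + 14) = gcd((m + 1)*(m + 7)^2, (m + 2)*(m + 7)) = m + 7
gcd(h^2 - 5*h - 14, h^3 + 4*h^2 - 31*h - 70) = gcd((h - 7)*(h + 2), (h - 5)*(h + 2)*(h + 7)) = h + 2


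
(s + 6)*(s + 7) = s^2 + 13*s + 42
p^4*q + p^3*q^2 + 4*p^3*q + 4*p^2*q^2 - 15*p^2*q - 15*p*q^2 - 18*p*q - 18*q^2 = (p - 3)*(p + 6)*(p + q)*(p*q + q)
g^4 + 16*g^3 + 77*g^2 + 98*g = g*(g + 2)*(g + 7)^2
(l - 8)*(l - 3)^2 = l^3 - 14*l^2 + 57*l - 72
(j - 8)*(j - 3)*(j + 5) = j^3 - 6*j^2 - 31*j + 120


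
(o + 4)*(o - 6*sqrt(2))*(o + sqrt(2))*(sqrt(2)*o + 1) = sqrt(2)*o^4 - 9*o^3 + 4*sqrt(2)*o^3 - 36*o^2 - 17*sqrt(2)*o^2 - 68*sqrt(2)*o - 12*o - 48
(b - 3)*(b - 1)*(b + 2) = b^3 - 2*b^2 - 5*b + 6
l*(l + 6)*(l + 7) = l^3 + 13*l^2 + 42*l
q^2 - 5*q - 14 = (q - 7)*(q + 2)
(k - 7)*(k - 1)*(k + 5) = k^3 - 3*k^2 - 33*k + 35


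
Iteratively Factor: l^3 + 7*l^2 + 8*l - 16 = (l - 1)*(l^2 + 8*l + 16) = (l - 1)*(l + 4)*(l + 4)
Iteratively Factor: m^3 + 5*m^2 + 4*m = (m + 1)*(m^2 + 4*m) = (m + 1)*(m + 4)*(m)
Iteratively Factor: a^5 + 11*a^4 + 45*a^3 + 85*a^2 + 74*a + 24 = (a + 1)*(a^4 + 10*a^3 + 35*a^2 + 50*a + 24) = (a + 1)*(a + 4)*(a^3 + 6*a^2 + 11*a + 6) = (a + 1)^2*(a + 4)*(a^2 + 5*a + 6) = (a + 1)^2*(a + 3)*(a + 4)*(a + 2)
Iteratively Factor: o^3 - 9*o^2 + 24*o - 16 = (o - 4)*(o^2 - 5*o + 4) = (o - 4)^2*(o - 1)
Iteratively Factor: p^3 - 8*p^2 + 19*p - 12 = (p - 4)*(p^2 - 4*p + 3) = (p - 4)*(p - 3)*(p - 1)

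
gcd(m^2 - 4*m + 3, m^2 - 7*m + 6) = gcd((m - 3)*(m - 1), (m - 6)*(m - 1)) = m - 1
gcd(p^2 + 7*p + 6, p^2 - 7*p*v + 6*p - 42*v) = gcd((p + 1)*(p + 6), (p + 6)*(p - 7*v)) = p + 6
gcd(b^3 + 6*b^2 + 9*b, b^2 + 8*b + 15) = b + 3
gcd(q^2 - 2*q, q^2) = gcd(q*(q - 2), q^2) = q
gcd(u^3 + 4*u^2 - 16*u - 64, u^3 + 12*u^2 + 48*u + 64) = u^2 + 8*u + 16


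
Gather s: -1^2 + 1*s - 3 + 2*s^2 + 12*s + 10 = 2*s^2 + 13*s + 6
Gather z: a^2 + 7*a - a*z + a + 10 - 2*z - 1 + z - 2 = a^2 + 8*a + z*(-a - 1) + 7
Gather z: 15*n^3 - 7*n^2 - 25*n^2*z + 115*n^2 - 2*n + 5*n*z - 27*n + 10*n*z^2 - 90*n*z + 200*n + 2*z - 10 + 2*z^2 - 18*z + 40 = 15*n^3 + 108*n^2 + 171*n + z^2*(10*n + 2) + z*(-25*n^2 - 85*n - 16) + 30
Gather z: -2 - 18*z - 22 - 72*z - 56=-90*z - 80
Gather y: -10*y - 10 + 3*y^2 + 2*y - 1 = 3*y^2 - 8*y - 11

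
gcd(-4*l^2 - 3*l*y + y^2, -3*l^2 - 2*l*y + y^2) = l + y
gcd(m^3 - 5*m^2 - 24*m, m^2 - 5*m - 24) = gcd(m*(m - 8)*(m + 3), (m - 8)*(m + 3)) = m^2 - 5*m - 24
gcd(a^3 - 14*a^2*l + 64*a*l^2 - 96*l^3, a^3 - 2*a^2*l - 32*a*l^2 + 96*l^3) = a^2 - 8*a*l + 16*l^2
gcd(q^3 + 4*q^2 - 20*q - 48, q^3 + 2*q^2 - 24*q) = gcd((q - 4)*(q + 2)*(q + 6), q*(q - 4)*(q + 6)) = q^2 + 2*q - 24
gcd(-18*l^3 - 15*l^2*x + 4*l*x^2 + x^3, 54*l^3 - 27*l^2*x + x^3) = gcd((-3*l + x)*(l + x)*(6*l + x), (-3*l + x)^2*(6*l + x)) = -18*l^2 + 3*l*x + x^2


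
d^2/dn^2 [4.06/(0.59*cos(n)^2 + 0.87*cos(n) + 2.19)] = (-5.653144*(1 - cos(n)^2)^2 - 6.251994*cos(n)^3 + 15.084118*cos(n)^2 + 20.239506*cos(n) + 1.30732000000001)/(0.59*cos(n)^2 + 0.87*cos(n) + 2.19)^3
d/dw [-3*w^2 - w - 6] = -6*w - 1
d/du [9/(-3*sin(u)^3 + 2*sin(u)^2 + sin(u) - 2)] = 9*(9*sin(u)^2 - 4*sin(u) - 1)*cos(u)/(3*sin(u)^3 - 2*sin(u)^2 - sin(u) + 2)^2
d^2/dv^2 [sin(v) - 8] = -sin(v)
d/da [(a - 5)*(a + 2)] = 2*a - 3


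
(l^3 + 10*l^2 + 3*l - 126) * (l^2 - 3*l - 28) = l^5 + 7*l^4 - 55*l^3 - 415*l^2 + 294*l + 3528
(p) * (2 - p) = -p^2 + 2*p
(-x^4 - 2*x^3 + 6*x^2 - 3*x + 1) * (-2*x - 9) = 2*x^5 + 13*x^4 + 6*x^3 - 48*x^2 + 25*x - 9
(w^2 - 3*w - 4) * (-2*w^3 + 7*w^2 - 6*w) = -2*w^5 + 13*w^4 - 19*w^3 - 10*w^2 + 24*w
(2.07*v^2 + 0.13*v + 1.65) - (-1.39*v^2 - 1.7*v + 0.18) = 3.46*v^2 + 1.83*v + 1.47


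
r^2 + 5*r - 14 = (r - 2)*(r + 7)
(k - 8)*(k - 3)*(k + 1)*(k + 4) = k^4 - 6*k^3 - 27*k^2 + 76*k + 96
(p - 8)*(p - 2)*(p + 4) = p^3 - 6*p^2 - 24*p + 64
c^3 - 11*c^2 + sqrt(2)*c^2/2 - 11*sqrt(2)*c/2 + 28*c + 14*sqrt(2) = (c - 7)*(c - 4)*(c + sqrt(2)/2)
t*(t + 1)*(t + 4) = t^3 + 5*t^2 + 4*t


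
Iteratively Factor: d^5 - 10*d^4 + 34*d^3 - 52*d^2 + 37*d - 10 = (d - 1)*(d^4 - 9*d^3 + 25*d^2 - 27*d + 10) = (d - 1)^2*(d^3 - 8*d^2 + 17*d - 10) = (d - 5)*(d - 1)^2*(d^2 - 3*d + 2) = (d - 5)*(d - 2)*(d - 1)^2*(d - 1)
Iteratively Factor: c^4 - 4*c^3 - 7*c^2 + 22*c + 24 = (c - 4)*(c^3 - 7*c - 6) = (c - 4)*(c + 1)*(c^2 - c - 6) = (c - 4)*(c + 1)*(c + 2)*(c - 3)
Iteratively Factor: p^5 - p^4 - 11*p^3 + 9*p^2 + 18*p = (p - 3)*(p^4 + 2*p^3 - 5*p^2 - 6*p) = (p - 3)*(p - 2)*(p^3 + 4*p^2 + 3*p) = (p - 3)*(p - 2)*(p + 3)*(p^2 + p) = (p - 3)*(p - 2)*(p + 1)*(p + 3)*(p)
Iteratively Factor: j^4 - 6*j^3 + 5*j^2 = (j - 1)*(j^3 - 5*j^2) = j*(j - 1)*(j^2 - 5*j) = j^2*(j - 1)*(j - 5)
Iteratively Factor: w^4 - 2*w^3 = (w)*(w^3 - 2*w^2) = w*(w - 2)*(w^2) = w^2*(w - 2)*(w)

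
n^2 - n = n*(n - 1)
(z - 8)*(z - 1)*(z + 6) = z^3 - 3*z^2 - 46*z + 48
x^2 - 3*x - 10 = (x - 5)*(x + 2)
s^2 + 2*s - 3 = (s - 1)*(s + 3)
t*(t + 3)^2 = t^3 + 6*t^2 + 9*t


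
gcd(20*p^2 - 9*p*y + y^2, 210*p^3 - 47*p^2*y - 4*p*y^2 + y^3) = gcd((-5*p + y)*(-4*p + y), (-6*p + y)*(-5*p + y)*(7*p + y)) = -5*p + y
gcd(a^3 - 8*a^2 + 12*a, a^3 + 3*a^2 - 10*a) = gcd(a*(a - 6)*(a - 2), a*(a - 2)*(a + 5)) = a^2 - 2*a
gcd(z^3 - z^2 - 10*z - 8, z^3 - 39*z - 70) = z + 2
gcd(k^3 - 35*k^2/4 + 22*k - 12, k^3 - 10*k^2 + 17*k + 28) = k - 4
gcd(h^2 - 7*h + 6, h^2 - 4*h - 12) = h - 6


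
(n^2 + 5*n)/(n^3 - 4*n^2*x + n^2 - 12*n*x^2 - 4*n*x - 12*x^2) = n*(-n - 5)/(-n^3 + 4*n^2*x - n^2 + 12*n*x^2 + 4*n*x + 12*x^2)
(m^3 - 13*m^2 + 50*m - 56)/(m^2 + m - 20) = (m^2 - 9*m + 14)/(m + 5)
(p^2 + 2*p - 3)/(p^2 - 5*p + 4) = (p + 3)/(p - 4)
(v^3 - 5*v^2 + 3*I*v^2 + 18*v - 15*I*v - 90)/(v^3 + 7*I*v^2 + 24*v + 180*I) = (v^2 - v*(5 + 3*I) + 15*I)/(v^2 + I*v + 30)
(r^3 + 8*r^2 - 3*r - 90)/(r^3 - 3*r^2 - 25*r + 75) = (r + 6)/(r - 5)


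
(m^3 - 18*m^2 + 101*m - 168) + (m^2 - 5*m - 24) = m^3 - 17*m^2 + 96*m - 192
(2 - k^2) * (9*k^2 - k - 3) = -9*k^4 + k^3 + 21*k^2 - 2*k - 6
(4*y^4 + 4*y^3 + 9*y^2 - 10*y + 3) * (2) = 8*y^4 + 8*y^3 + 18*y^2 - 20*y + 6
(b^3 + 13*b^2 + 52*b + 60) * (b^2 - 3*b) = b^5 + 10*b^4 + 13*b^3 - 96*b^2 - 180*b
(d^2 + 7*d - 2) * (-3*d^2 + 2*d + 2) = -3*d^4 - 19*d^3 + 22*d^2 + 10*d - 4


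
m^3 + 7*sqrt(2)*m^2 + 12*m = m*(m + sqrt(2))*(m + 6*sqrt(2))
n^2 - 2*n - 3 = (n - 3)*(n + 1)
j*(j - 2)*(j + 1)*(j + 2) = j^4 + j^3 - 4*j^2 - 4*j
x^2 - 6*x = x*(x - 6)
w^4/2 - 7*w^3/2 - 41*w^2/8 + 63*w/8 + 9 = (w/2 + 1/2)*(w - 8)*(w - 3/2)*(w + 3/2)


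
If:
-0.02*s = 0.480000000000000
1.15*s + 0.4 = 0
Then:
No Solution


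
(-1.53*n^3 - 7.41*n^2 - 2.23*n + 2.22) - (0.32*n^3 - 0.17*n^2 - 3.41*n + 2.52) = -1.85*n^3 - 7.24*n^2 + 1.18*n - 0.3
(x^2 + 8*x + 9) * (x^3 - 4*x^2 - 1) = x^5 + 4*x^4 - 23*x^3 - 37*x^2 - 8*x - 9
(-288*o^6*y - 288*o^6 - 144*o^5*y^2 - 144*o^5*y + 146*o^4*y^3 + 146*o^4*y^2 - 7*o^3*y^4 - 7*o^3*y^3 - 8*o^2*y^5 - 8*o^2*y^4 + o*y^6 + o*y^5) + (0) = -288*o^6*y - 288*o^6 - 144*o^5*y^2 - 144*o^5*y + 146*o^4*y^3 + 146*o^4*y^2 - 7*o^3*y^4 - 7*o^3*y^3 - 8*o^2*y^5 - 8*o^2*y^4 + o*y^6 + o*y^5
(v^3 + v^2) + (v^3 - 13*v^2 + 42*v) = 2*v^3 - 12*v^2 + 42*v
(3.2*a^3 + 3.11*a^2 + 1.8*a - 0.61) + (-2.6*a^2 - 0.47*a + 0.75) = 3.2*a^3 + 0.51*a^2 + 1.33*a + 0.14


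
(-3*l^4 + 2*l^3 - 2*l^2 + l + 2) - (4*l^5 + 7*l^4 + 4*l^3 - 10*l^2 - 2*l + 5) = -4*l^5 - 10*l^4 - 2*l^3 + 8*l^2 + 3*l - 3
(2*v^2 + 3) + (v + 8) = 2*v^2 + v + 11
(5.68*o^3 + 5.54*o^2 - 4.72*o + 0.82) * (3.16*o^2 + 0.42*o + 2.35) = 17.9488*o^5 + 19.892*o^4 + 0.759599999999998*o^3 + 13.6278*o^2 - 10.7476*o + 1.927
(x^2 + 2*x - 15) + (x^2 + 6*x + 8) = 2*x^2 + 8*x - 7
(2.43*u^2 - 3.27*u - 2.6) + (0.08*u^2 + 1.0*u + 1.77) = 2.51*u^2 - 2.27*u - 0.83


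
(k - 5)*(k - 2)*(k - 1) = k^3 - 8*k^2 + 17*k - 10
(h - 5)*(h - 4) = h^2 - 9*h + 20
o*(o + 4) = o^2 + 4*o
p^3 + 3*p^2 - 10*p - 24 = (p - 3)*(p + 2)*(p + 4)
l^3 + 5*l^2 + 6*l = l*(l + 2)*(l + 3)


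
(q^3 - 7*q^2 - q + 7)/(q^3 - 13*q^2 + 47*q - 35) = (q + 1)/(q - 5)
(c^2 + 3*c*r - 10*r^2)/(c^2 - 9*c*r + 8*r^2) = (c^2 + 3*c*r - 10*r^2)/(c^2 - 9*c*r + 8*r^2)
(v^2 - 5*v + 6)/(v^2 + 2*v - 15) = (v - 2)/(v + 5)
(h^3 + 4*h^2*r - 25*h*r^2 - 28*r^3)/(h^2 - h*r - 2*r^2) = (-h^2 - 3*h*r + 28*r^2)/(-h + 2*r)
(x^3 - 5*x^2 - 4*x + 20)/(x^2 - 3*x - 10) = x - 2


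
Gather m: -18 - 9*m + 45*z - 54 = -9*m + 45*z - 72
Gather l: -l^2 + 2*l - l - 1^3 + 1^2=-l^2 + l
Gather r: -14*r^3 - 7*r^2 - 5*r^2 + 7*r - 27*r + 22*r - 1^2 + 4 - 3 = -14*r^3 - 12*r^2 + 2*r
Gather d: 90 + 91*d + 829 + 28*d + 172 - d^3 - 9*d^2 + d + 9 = -d^3 - 9*d^2 + 120*d + 1100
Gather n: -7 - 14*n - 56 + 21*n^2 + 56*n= 21*n^2 + 42*n - 63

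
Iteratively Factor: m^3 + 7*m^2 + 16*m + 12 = (m + 3)*(m^2 + 4*m + 4) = (m + 2)*(m + 3)*(m + 2)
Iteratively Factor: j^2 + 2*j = (j + 2)*(j)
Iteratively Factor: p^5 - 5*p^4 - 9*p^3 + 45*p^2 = (p + 3)*(p^4 - 8*p^3 + 15*p^2) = (p - 5)*(p + 3)*(p^3 - 3*p^2) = p*(p - 5)*(p + 3)*(p^2 - 3*p) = p*(p - 5)*(p - 3)*(p + 3)*(p)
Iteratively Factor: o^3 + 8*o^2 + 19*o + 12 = (o + 3)*(o^2 + 5*o + 4) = (o + 1)*(o + 3)*(o + 4)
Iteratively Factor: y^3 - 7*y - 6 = (y + 1)*(y^2 - y - 6) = (y + 1)*(y + 2)*(y - 3)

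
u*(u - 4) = u^2 - 4*u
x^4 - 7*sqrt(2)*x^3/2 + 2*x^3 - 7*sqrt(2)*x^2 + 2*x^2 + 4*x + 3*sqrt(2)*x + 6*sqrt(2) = (x - 3*sqrt(2))*(x - sqrt(2))*(sqrt(2)*x/2 + sqrt(2))*(sqrt(2)*x + 1)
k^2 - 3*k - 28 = (k - 7)*(k + 4)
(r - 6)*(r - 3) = r^2 - 9*r + 18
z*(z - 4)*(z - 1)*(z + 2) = z^4 - 3*z^3 - 6*z^2 + 8*z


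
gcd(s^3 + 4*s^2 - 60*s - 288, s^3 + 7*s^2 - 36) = s + 6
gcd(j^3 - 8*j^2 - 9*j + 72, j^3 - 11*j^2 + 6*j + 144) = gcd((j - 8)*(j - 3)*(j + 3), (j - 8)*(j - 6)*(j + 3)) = j^2 - 5*j - 24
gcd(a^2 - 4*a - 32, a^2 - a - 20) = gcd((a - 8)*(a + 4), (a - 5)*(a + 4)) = a + 4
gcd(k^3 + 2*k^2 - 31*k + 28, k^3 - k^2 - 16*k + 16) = k^2 - 5*k + 4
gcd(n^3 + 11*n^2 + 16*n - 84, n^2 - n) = 1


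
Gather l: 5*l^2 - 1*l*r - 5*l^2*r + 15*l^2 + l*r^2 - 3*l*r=l^2*(20 - 5*r) + l*(r^2 - 4*r)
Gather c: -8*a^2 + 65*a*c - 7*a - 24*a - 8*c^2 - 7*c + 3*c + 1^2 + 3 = -8*a^2 - 31*a - 8*c^2 + c*(65*a - 4) + 4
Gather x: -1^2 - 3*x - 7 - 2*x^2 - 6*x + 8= -2*x^2 - 9*x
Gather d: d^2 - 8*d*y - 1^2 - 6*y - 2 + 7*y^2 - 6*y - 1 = d^2 - 8*d*y + 7*y^2 - 12*y - 4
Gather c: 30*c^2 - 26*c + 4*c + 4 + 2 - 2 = 30*c^2 - 22*c + 4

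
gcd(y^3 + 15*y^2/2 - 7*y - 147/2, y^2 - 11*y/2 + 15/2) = y - 3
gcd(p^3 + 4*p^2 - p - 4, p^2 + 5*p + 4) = p^2 + 5*p + 4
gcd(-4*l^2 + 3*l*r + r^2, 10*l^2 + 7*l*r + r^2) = 1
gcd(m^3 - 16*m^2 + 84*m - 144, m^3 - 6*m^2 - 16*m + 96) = m^2 - 10*m + 24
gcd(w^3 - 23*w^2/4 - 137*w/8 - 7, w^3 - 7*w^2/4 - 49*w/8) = w + 7/4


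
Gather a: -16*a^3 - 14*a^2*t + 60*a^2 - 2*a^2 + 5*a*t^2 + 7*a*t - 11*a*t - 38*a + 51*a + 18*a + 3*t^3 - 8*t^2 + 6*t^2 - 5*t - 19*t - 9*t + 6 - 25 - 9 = -16*a^3 + a^2*(58 - 14*t) + a*(5*t^2 - 4*t + 31) + 3*t^3 - 2*t^2 - 33*t - 28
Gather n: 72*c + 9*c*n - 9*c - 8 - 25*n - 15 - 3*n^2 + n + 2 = 63*c - 3*n^2 + n*(9*c - 24) - 21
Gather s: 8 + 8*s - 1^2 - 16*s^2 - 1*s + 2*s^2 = -14*s^2 + 7*s + 7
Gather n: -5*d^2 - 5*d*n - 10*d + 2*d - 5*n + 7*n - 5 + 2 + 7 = -5*d^2 - 8*d + n*(2 - 5*d) + 4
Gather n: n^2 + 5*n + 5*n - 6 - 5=n^2 + 10*n - 11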